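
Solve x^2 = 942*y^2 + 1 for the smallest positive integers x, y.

First expand sqrt(942) as a continued fraction. With x_i = (sqrt(942) + m_i)/d_i and (m_0, d_0) = (0, 1): a_0 = floor(sqrt(942)) = 30, since 30^2 = 900 <= 942 < 961 = 31^2.
Iterate m_{i+1} = d_i*a_i - m_i, d_{i+1} = (942 - m_{i+1}^2)/d_i, a_{i+1} = floor((a_0 + m_{i+1})/d_{i+1}):
  m_1 = 1*30 - 0 = 30, d_1 = (942 - 30^2)/1 = 42/1 = 42, a_1 = floor((30 + 30)/42) = 1.
  m_2 = 42*1 - 30 = 12, d_2 = (942 - 12^2)/42 = 798/42 = 19, a_2 = floor((30 + 12)/19) = 2.
  m_3 = 19*2 - 12 = 26, d_3 = (942 - 26^2)/19 = 266/19 = 14, a_3 = floor((30 + 26)/14) = 4.
  m_4 = 14*4 - 26 = 30, d_4 = (942 - 30^2)/14 = 42/14 = 3, a_4 = floor((30 + 30)/3) = 20.
  m_5 = 3*20 - 30 = 30, d_5 = (942 - 30^2)/3 = 42/3 = 14, a_5 = floor((30 + 30)/14) = 4.
  m_6 = 14*4 - 30 = 26, d_6 = (942 - 26^2)/14 = 266/14 = 19, a_6 = floor((30 + 26)/19) = 2.
  m_7 = 19*2 - 26 = 12, d_7 = (942 - 12^2)/19 = 798/19 = 42, a_7 = floor((30 + 12)/42) = 1.
  m_8 = 42*1 - 12 = 30, d_8 = (942 - 30^2)/42 = 42/42 = 1, a_8 = floor((30 + 30)/1) = 60.
  m_9 = 1*60 - 30 = 30, d_9 = (942 - 30^2)/1 = 42/1 = 42: (m_9, d_9) = (m_1, d_1) = (30, 42), so from here the quotients repeat a_1, ..., a_8; the period length is 8.
So sqrt(942) = [30; (1, 2, 4, 20, 4, 2, 1, 60)] with period length k = 8.
k is even, so the fundamental solution of x^2 - 942y^2 = 1 is (p_{k-1}, q_{k-1}) = (p_7, q_7); compute convergents through index 7.
Convergents (p_i = a_i*p_{i-1} + p_{i-2}, q_i = a_i*q_{i-1} + q_{i-2} with p_{-2}=0, p_{-1}=1, q_{-2}=1, q_{-1}=0):
  i=0: a_0=30, p_0 = 30*1 + 0 = 30, q_0 = 30*0 + 1 = 1.
  i=1: a_1=1, p_1 = 1*30 + 1 = 31, q_1 = 1*1 + 0 = 1.
  i=2: a_2=2, p_2 = 2*31 + 30 = 92, q_2 = 2*1 + 1 = 3.
  i=3: a_3=4, p_3 = 4*92 + 31 = 399, q_3 = 4*3 + 1 = 13.
  i=4: a_4=20, p_4 = 20*399 + 92 = 8072, q_4 = 20*13 + 3 = 263.
  i=5: a_5=4, p_5 = 4*8072 + 399 = 32687, q_5 = 4*263 + 13 = 1065.
  i=6: a_6=2, p_6 = 2*32687 + 8072 = 73446, q_6 = 2*1065 + 263 = 2393.
  i=7: a_7=1, p_7 = 1*73446 + 32687 = 106133, q_7 = 1*2393 + 1065 = 3458.
Check: 106133^2 - 942*3458^2 = 11264213689 - 11264213688 = 1, so (x, y) = (106133, 3458) solves the equation, and by the theorem it is the least positive solution.

(x, y) = (106133, 3458)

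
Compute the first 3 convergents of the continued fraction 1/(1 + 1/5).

Using the convergent recurrence p_i = a_i*p_{i-1} + p_{i-2}, q_i = a_i*q_{i-1} + q_{i-2} with p_{-2}=0, p_{-1}=1, q_{-2}=1, q_{-1}=0:
  i=0: a_0=0, p_0 = 0*1 + 0 = 0, q_0 = 0*0 + 1 = 1.
  i=1: a_1=1, p_1 = 1*0 + 1 = 1, q_1 = 1*1 + 0 = 1.
  i=2: a_2=5, p_2 = 5*1 + 0 = 5, q_2 = 5*1 + 1 = 6.

0/1, 1/1, 5/6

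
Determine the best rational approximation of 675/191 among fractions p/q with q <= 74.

Expand x = 675/191 as a continued fraction with the Euclidean algorithm:
  675 = 3*191 + 102, so a_0 = 3.
  191 = 1*102 + 89, so a_1 = 1.
  102 = 1*89 + 13, so a_2 = 1.
  89 = 6*13 + 11, so a_3 = 6.
  13 = 1*11 + 2, so a_4 = 1.
  11 = 5*2 + 1, so a_5 = 5.
  2 = 2*1 + 0, so a_6 = 2.
so x = [3; 1, 1, 6, 1, 5, 2].
Convergents (p_i = a_i*p_{i-1} + p_{i-2}, q_i = a_i*q_{i-1} + q_{i-2} with p_{-2}=0, p_{-1}=1, q_{-2}=1, q_{-1}=0), until the denominator exceeds 74:
  i=0: a_0=3, p_0 = 3*1 + 0 = 3, q_0 = 3*0 + 1 = 1.
  i=1: a_1=1, p_1 = 1*3 + 1 = 4, q_1 = 1*1 + 0 = 1.
  i=2: a_2=1, p_2 = 1*4 + 3 = 7, q_2 = 1*1 + 1 = 2.
  i=3: a_3=6, p_3 = 6*7 + 4 = 46, q_3 = 6*2 + 1 = 13.
  i=4: a_4=1, p_4 = 1*46 + 7 = 53, q_4 = 1*13 + 2 = 15.
  i=5: a_5=5, p_5 = 5*53 + 46 = 311, q_5 = 5*15 + 13 = 88.
q_5 = 88 > 74, so the last convergent with denominator <= 74 is p_4/q_4 = 53/15.
The closest fraction with denominator <= 74 is either p_4/q_4 or the intermediate fraction (k*p_4 + p_3)/(k*q_4 + q_3) with the largest k >= 1 whose denominator stays <= 74; these approach x as k grows, and every other convergent or intermediate fraction in range is farther away.
Largest k: floor((74 - q_3)/q_4) = floor((74 - 13)/15) = 4.
That gives (4*53 + 46)/(4*15 + 13) = 258/73.
Compare the errors: |x - 53/15| = |675*15 - 53*191|/(191*15) = 2/2865, and |x - 258/73| = |675*73 - 258*191|/(191*73) = 3/13943.
Cross-multiplying, 3*2865 = 8595 < 27886 = 2*13943, so 3/13943 is smaller: the intermediate fraction 258/73 is closer to x than 53/15.

258/73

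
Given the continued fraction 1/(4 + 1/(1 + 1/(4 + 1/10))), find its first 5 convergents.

0/1, 1/4, 1/5, 5/24, 51/245

Using the convergent recurrence p_i = a_i*p_{i-1} + p_{i-2}, q_i = a_i*q_{i-1} + q_{i-2} with p_{-2}=0, p_{-1}=1, q_{-2}=1, q_{-1}=0:
  i=0: a_0=0, p_0 = 0*1 + 0 = 0, q_0 = 0*0 + 1 = 1.
  i=1: a_1=4, p_1 = 4*0 + 1 = 1, q_1 = 4*1 + 0 = 4.
  i=2: a_2=1, p_2 = 1*1 + 0 = 1, q_2 = 1*4 + 1 = 5.
  i=3: a_3=4, p_3 = 4*1 + 1 = 5, q_3 = 4*5 + 4 = 24.
  i=4: a_4=10, p_4 = 10*5 + 1 = 51, q_4 = 10*24 + 5 = 245.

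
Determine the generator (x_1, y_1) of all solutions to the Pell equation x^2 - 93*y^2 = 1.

(x, y) = (12151, 1260)

First expand sqrt(93) as a continued fraction. With x_i = (sqrt(93) + m_i)/d_i and (m_0, d_0) = (0, 1): a_0 = floor(sqrt(93)) = 9, since 9^2 = 81 <= 93 < 100 = 10^2.
Iterate m_{i+1} = d_i*a_i - m_i, d_{i+1} = (93 - m_{i+1}^2)/d_i, a_{i+1} = floor((a_0 + m_{i+1})/d_{i+1}):
  m_1 = 1*9 - 0 = 9, d_1 = (93 - 9^2)/1 = 12/1 = 12, a_1 = floor((9 + 9)/12) = 1.
  m_2 = 12*1 - 9 = 3, d_2 = (93 - 3^2)/12 = 84/12 = 7, a_2 = floor((9 + 3)/7) = 1.
  m_3 = 7*1 - 3 = 4, d_3 = (93 - 4^2)/7 = 77/7 = 11, a_3 = floor((9 + 4)/11) = 1.
  m_4 = 11*1 - 4 = 7, d_4 = (93 - 7^2)/11 = 44/11 = 4, a_4 = floor((9 + 7)/4) = 4.
  m_5 = 4*4 - 7 = 9, d_5 = (93 - 9^2)/4 = 12/4 = 3, a_5 = floor((9 + 9)/3) = 6.
  m_6 = 3*6 - 9 = 9, d_6 = (93 - 9^2)/3 = 12/3 = 4, a_6 = floor((9 + 9)/4) = 4.
  m_7 = 4*4 - 9 = 7, d_7 = (93 - 7^2)/4 = 44/4 = 11, a_7 = floor((9 + 7)/11) = 1.
  m_8 = 11*1 - 7 = 4, d_8 = (93 - 4^2)/11 = 77/11 = 7, a_8 = floor((9 + 4)/7) = 1.
  m_9 = 7*1 - 4 = 3, d_9 = (93 - 3^2)/7 = 84/7 = 12, a_9 = floor((9 + 3)/12) = 1.
  m_10 = 12*1 - 3 = 9, d_10 = (93 - 9^2)/12 = 12/12 = 1, a_10 = floor((9 + 9)/1) = 18.
  m_11 = 1*18 - 9 = 9, d_11 = (93 - 9^2)/1 = 12/1 = 12: (m_11, d_11) = (m_1, d_1) = (9, 12), so from here the quotients repeat a_1, ..., a_10; the period length is 10.
So sqrt(93) = [9; (1, 1, 1, 4, 6, 4, 1, 1, 1, 18)] with period length k = 10.
k is even, so the fundamental solution of x^2 - 93y^2 = 1 is (p_{k-1}, q_{k-1}) = (p_9, q_9); compute convergents through index 9.
Convergents (p_i = a_i*p_{i-1} + p_{i-2}, q_i = a_i*q_{i-1} + q_{i-2} with p_{-2}=0, p_{-1}=1, q_{-2}=1, q_{-1}=0):
  i=0: a_0=9, p_0 = 9*1 + 0 = 9, q_0 = 9*0 + 1 = 1.
  i=1: a_1=1, p_1 = 1*9 + 1 = 10, q_1 = 1*1 + 0 = 1.
  i=2: a_2=1, p_2 = 1*10 + 9 = 19, q_2 = 1*1 + 1 = 2.
  i=3: a_3=1, p_3 = 1*19 + 10 = 29, q_3 = 1*2 + 1 = 3.
  i=4: a_4=4, p_4 = 4*29 + 19 = 135, q_4 = 4*3 + 2 = 14.
  i=5: a_5=6, p_5 = 6*135 + 29 = 839, q_5 = 6*14 + 3 = 87.
  i=6: a_6=4, p_6 = 4*839 + 135 = 3491, q_6 = 4*87 + 14 = 362.
  i=7: a_7=1, p_7 = 1*3491 + 839 = 4330, q_7 = 1*362 + 87 = 449.
  i=8: a_8=1, p_8 = 1*4330 + 3491 = 7821, q_8 = 1*449 + 362 = 811.
  i=9: a_9=1, p_9 = 1*7821 + 4330 = 12151, q_9 = 1*811 + 449 = 1260.
Check: 12151^2 - 93*1260^2 = 147646801 - 147646800 = 1, so (x, y) = (12151, 1260) solves the equation, and by the theorem it is the least positive solution.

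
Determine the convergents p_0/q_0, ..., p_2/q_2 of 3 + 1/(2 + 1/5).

3/1, 7/2, 38/11

Using the convergent recurrence p_i = a_i*p_{i-1} + p_{i-2}, q_i = a_i*q_{i-1} + q_{i-2} with p_{-2}=0, p_{-1}=1, q_{-2}=1, q_{-1}=0:
  i=0: a_0=3, p_0 = 3*1 + 0 = 3, q_0 = 3*0 + 1 = 1.
  i=1: a_1=2, p_1 = 2*3 + 1 = 7, q_1 = 2*1 + 0 = 2.
  i=2: a_2=5, p_2 = 5*7 + 3 = 38, q_2 = 5*2 + 1 = 11.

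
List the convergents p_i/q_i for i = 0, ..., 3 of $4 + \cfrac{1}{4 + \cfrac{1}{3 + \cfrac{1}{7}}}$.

Using the convergent recurrence p_i = a_i*p_{i-1} + p_{i-2}, q_i = a_i*q_{i-1} + q_{i-2} with p_{-2}=0, p_{-1}=1, q_{-2}=1, q_{-1}=0:
  i=0: a_0=4, p_0 = 4*1 + 0 = 4, q_0 = 4*0 + 1 = 1.
  i=1: a_1=4, p_1 = 4*4 + 1 = 17, q_1 = 4*1 + 0 = 4.
  i=2: a_2=3, p_2 = 3*17 + 4 = 55, q_2 = 3*4 + 1 = 13.
  i=3: a_3=7, p_3 = 7*55 + 17 = 402, q_3 = 7*13 + 4 = 95.

4/1, 17/4, 55/13, 402/95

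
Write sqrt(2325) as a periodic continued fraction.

[48; (4, 1, 1, 2, 1, 1, 4, 96)]

Write x_i = (sqrt(2325) + m_i)/d_i with (m_0, d_0) = (0, 1). a_0 = floor(sqrt(2325)) = 48, since 48^2 = 2304 <= 2325 < 2401 = 49^2.
Iterate m_{i+1} = d_i*a_i - m_i, d_{i+1} = (2325 - m_{i+1}^2)/d_i, a_{i+1} = floor((a_0 + m_{i+1})/d_{i+1}):
  m_1 = 1*48 - 0 = 48, d_1 = (2325 - 48^2)/1 = 21/1 = 21, a_1 = floor((48 + 48)/21) = 4.
  m_2 = 21*4 - 48 = 36, d_2 = (2325 - 36^2)/21 = 1029/21 = 49, a_2 = floor((48 + 36)/49) = 1.
  m_3 = 49*1 - 36 = 13, d_3 = (2325 - 13^2)/49 = 2156/49 = 44, a_3 = floor((48 + 13)/44) = 1.
  m_4 = 44*1 - 13 = 31, d_4 = (2325 - 31^2)/44 = 1364/44 = 31, a_4 = floor((48 + 31)/31) = 2.
  m_5 = 31*2 - 31 = 31, d_5 = (2325 - 31^2)/31 = 1364/31 = 44, a_5 = floor((48 + 31)/44) = 1.
  m_6 = 44*1 - 31 = 13, d_6 = (2325 - 13^2)/44 = 2156/44 = 49, a_6 = floor((48 + 13)/49) = 1.
  m_7 = 49*1 - 13 = 36, d_7 = (2325 - 36^2)/49 = 1029/49 = 21, a_7 = floor((48 + 36)/21) = 4.
  m_8 = 21*4 - 36 = 48, d_8 = (2325 - 48^2)/21 = 21/21 = 1, a_8 = floor((48 + 48)/1) = 96.
  m_9 = 1*96 - 48 = 48, d_9 = (2325 - 48^2)/1 = 21/1 = 21: (m_9, d_9) = (m_1, d_1) = (48, 21), so from here the quotients repeat a_1, ..., a_8; the period length is 8.
Hence the expansion of sqrt(2325) is a_0 = 48 followed by the repeating block 4, 1, 1, 2, 1, 1, 4, 96 (period 8).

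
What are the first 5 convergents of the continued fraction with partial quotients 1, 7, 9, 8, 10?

Using the convergent recurrence p_i = a_i*p_{i-1} + p_{i-2}, q_i = a_i*q_{i-1} + q_{i-2} with p_{-2}=0, p_{-1}=1, q_{-2}=1, q_{-1}=0:
  i=0: a_0=1, p_0 = 1*1 + 0 = 1, q_0 = 1*0 + 1 = 1.
  i=1: a_1=7, p_1 = 7*1 + 1 = 8, q_1 = 7*1 + 0 = 7.
  i=2: a_2=9, p_2 = 9*8 + 1 = 73, q_2 = 9*7 + 1 = 64.
  i=3: a_3=8, p_3 = 8*73 + 8 = 592, q_3 = 8*64 + 7 = 519.
  i=4: a_4=10, p_4 = 10*592 + 73 = 5993, q_4 = 10*519 + 64 = 5254.

1/1, 8/7, 73/64, 592/519, 5993/5254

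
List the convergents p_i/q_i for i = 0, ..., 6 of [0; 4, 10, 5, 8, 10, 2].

Using the convergent recurrence p_i = a_i*p_{i-1} + p_{i-2}, q_i = a_i*q_{i-1} + q_{i-2} with p_{-2}=0, p_{-1}=1, q_{-2}=1, q_{-1}=0:
  i=0: a_0=0, p_0 = 0*1 + 0 = 0, q_0 = 0*0 + 1 = 1.
  i=1: a_1=4, p_1 = 4*0 + 1 = 1, q_1 = 4*1 + 0 = 4.
  i=2: a_2=10, p_2 = 10*1 + 0 = 10, q_2 = 10*4 + 1 = 41.
  i=3: a_3=5, p_3 = 5*10 + 1 = 51, q_3 = 5*41 + 4 = 209.
  i=4: a_4=8, p_4 = 8*51 + 10 = 418, q_4 = 8*209 + 41 = 1713.
  i=5: a_5=10, p_5 = 10*418 + 51 = 4231, q_5 = 10*1713 + 209 = 17339.
  i=6: a_6=2, p_6 = 2*4231 + 418 = 8880, q_6 = 2*17339 + 1713 = 36391.

0/1, 1/4, 10/41, 51/209, 418/1713, 4231/17339, 8880/36391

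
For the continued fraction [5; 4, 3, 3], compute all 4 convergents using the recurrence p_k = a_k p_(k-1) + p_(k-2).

5/1, 21/4, 68/13, 225/43

Using the convergent recurrence p_i = a_i*p_{i-1} + p_{i-2}, q_i = a_i*q_{i-1} + q_{i-2} with p_{-2}=0, p_{-1}=1, q_{-2}=1, q_{-1}=0:
  i=0: a_0=5, p_0 = 5*1 + 0 = 5, q_0 = 5*0 + 1 = 1.
  i=1: a_1=4, p_1 = 4*5 + 1 = 21, q_1 = 4*1 + 0 = 4.
  i=2: a_2=3, p_2 = 3*21 + 5 = 68, q_2 = 3*4 + 1 = 13.
  i=3: a_3=3, p_3 = 3*68 + 21 = 225, q_3 = 3*13 + 4 = 43.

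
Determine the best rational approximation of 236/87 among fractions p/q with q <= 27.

19/7

Expand x = 236/87 as a continued fraction with the Euclidean algorithm:
  236 = 2*87 + 62, so a_0 = 2.
  87 = 1*62 + 25, so a_1 = 1.
  62 = 2*25 + 12, so a_2 = 2.
  25 = 2*12 + 1, so a_3 = 2.
  12 = 12*1 + 0, so a_4 = 12.
so x = [2; 1, 2, 2, 12].
Convergents (p_i = a_i*p_{i-1} + p_{i-2}, q_i = a_i*q_{i-1} + q_{i-2} with p_{-2}=0, p_{-1}=1, q_{-2}=1, q_{-1}=0), until the denominator exceeds 27:
  i=0: a_0=2, p_0 = 2*1 + 0 = 2, q_0 = 2*0 + 1 = 1.
  i=1: a_1=1, p_1 = 1*2 + 1 = 3, q_1 = 1*1 + 0 = 1.
  i=2: a_2=2, p_2 = 2*3 + 2 = 8, q_2 = 2*1 + 1 = 3.
  i=3: a_3=2, p_3 = 2*8 + 3 = 19, q_3 = 2*3 + 1 = 7.
  i=4: a_4=12, p_4 = 12*19 + 8 = 236, q_4 = 12*7 + 3 = 87.
q_4 = 87 > 27, so the last convergent with denominator <= 27 is p_3/q_3 = 19/7.
The closest fraction with denominator <= 27 is either p_3/q_3 or the intermediate fraction (k*p_3 + p_2)/(k*q_3 + q_2) with the largest k >= 1 whose denominator stays <= 27; these approach x as k grows, and every other convergent or intermediate fraction in range is farther away.
Largest k: floor((27 - q_2)/q_3) = floor((27 - 3)/7) = 3.
That gives (3*19 + 8)/(3*7 + 3) = 65/24.
Compare the errors: |x - 19/7| = |236*7 - 19*87|/(87*7) = 1/609, and |x - 65/24| = |236*24 - 65*87|/(87*24) = 9/2088.
Cross-multiplying, 1*2088 = 2088 < 5481 = 9*609, so 1/609 is smaller: the convergent 19/7 is closer to x than 65/24.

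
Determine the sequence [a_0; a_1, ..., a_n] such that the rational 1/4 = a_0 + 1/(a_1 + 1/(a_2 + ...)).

Run the Euclidean algorithm on 1 and 4; the successive quotients are the partial quotients a_0, a_1, ... (each step inverts the fractional part left over by the previous one):
  1 = 0*4 + 1, so a_0 = 0.
  4 = 4*1 + 0, so a_1 = 4.
The remainder reaches 0 after 2 divisions, so the expansion has 2 partial quotients, read off in order.

[0; 4]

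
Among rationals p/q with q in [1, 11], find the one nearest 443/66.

47/7

Expand x = 443/66 as a continued fraction with the Euclidean algorithm:
  443 = 6*66 + 47, so a_0 = 6.
  66 = 1*47 + 19, so a_1 = 1.
  47 = 2*19 + 9, so a_2 = 2.
  19 = 2*9 + 1, so a_3 = 2.
  9 = 9*1 + 0, so a_4 = 9.
so x = [6; 1, 2, 2, 9].
Convergents (p_i = a_i*p_{i-1} + p_{i-2}, q_i = a_i*q_{i-1} + q_{i-2} with p_{-2}=0, p_{-1}=1, q_{-2}=1, q_{-1}=0), until the denominator exceeds 11:
  i=0: a_0=6, p_0 = 6*1 + 0 = 6, q_0 = 6*0 + 1 = 1.
  i=1: a_1=1, p_1 = 1*6 + 1 = 7, q_1 = 1*1 + 0 = 1.
  i=2: a_2=2, p_2 = 2*7 + 6 = 20, q_2 = 2*1 + 1 = 3.
  i=3: a_3=2, p_3 = 2*20 + 7 = 47, q_3 = 2*3 + 1 = 7.
  i=4: a_4=9, p_4 = 9*47 + 20 = 443, q_4 = 9*7 + 3 = 66.
q_4 = 66 > 11, so the last convergent with denominator <= 11 is p_3/q_3 = 47/7.
The closest fraction with denominator <= 11 is either p_3/q_3 or the intermediate fraction (k*p_3 + p_2)/(k*q_3 + q_2) with the largest k >= 1 whose denominator stays <= 11; these approach x as k grows, and every other convergent or intermediate fraction in range is farther away.
Largest k: floor((11 - q_2)/q_3) = floor((11 - 3)/7) = 1.
That gives (1*47 + 20)/(1*7 + 3) = 67/10.
Compare the errors: |x - 47/7| = |443*7 - 47*66|/(66*7) = 1/462, and |x - 67/10| = |443*10 - 67*66|/(66*10) = 8/660.
Cross-multiplying, 1*660 = 660 < 3696 = 8*462, so 1/462 is smaller: the convergent 47/7 is closer to x than 67/10.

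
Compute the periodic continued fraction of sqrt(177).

[13; (3, 3, 2, 8, 2, 3, 3, 26)]

Write x_i = (sqrt(177) + m_i)/d_i with (m_0, d_0) = (0, 1). a_0 = floor(sqrt(177)) = 13, since 13^2 = 169 <= 177 < 196 = 14^2.
Iterate m_{i+1} = d_i*a_i - m_i, d_{i+1} = (177 - m_{i+1}^2)/d_i, a_{i+1} = floor((a_0 + m_{i+1})/d_{i+1}):
  m_1 = 1*13 - 0 = 13, d_1 = (177 - 13^2)/1 = 8/1 = 8, a_1 = floor((13 + 13)/8) = 3.
  m_2 = 8*3 - 13 = 11, d_2 = (177 - 11^2)/8 = 56/8 = 7, a_2 = floor((13 + 11)/7) = 3.
  m_3 = 7*3 - 11 = 10, d_3 = (177 - 10^2)/7 = 77/7 = 11, a_3 = floor((13 + 10)/11) = 2.
  m_4 = 11*2 - 10 = 12, d_4 = (177 - 12^2)/11 = 33/11 = 3, a_4 = floor((13 + 12)/3) = 8.
  m_5 = 3*8 - 12 = 12, d_5 = (177 - 12^2)/3 = 33/3 = 11, a_5 = floor((13 + 12)/11) = 2.
  m_6 = 11*2 - 12 = 10, d_6 = (177 - 10^2)/11 = 77/11 = 7, a_6 = floor((13 + 10)/7) = 3.
  m_7 = 7*3 - 10 = 11, d_7 = (177 - 11^2)/7 = 56/7 = 8, a_7 = floor((13 + 11)/8) = 3.
  m_8 = 8*3 - 11 = 13, d_8 = (177 - 13^2)/8 = 8/8 = 1, a_8 = floor((13 + 13)/1) = 26.
  m_9 = 1*26 - 13 = 13, d_9 = (177 - 13^2)/1 = 8/1 = 8: (m_9, d_9) = (m_1, d_1) = (13, 8), so from here the quotients repeat a_1, ..., a_8; the period length is 8.
Hence the expansion of sqrt(177) is a_0 = 13 followed by the repeating block 3, 3, 2, 8, 2, 3, 3, 26 (period 8).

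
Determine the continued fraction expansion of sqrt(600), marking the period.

[24; (2, 48)]

Write x_i = (sqrt(600) + m_i)/d_i with (m_0, d_0) = (0, 1). a_0 = floor(sqrt(600)) = 24, since 24^2 = 576 <= 600 < 625 = 25^2.
Iterate m_{i+1} = d_i*a_i - m_i, d_{i+1} = (600 - m_{i+1}^2)/d_i, a_{i+1} = floor((a_0 + m_{i+1})/d_{i+1}):
  m_1 = 1*24 - 0 = 24, d_1 = (600 - 24^2)/1 = 24/1 = 24, a_1 = floor((24 + 24)/24) = 2.
  m_2 = 24*2 - 24 = 24, d_2 = (600 - 24^2)/24 = 24/24 = 1, a_2 = floor((24 + 24)/1) = 48.
  m_3 = 1*48 - 24 = 24, d_3 = (600 - 24^2)/1 = 24/1 = 24: (m_3, d_3) = (m_1, d_1) = (24, 24), so from here the quotients repeat a_1, a_2; the period length is 2.
Hence the expansion of sqrt(600) is a_0 = 24 followed by the repeating block 2, 48 (period 2).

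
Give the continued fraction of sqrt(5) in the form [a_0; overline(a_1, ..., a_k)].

Write x_i = (sqrt(5) + m_i)/d_i with (m_0, d_0) = (0, 1). a_0 = floor(sqrt(5)) = 2, since 2^2 = 4 <= 5 < 9 = 3^2.
Iterate m_{i+1} = d_i*a_i - m_i, d_{i+1} = (5 - m_{i+1}^2)/d_i, a_{i+1} = floor((a_0 + m_{i+1})/d_{i+1}):
  m_1 = 1*2 - 0 = 2, d_1 = (5 - 2^2)/1 = 1/1 = 1, a_1 = floor((2 + 2)/1) = 4.
  m_2 = 1*4 - 2 = 2, d_2 = (5 - 2^2)/1 = 1/1 = 1: (m_2, d_2) = (m_1, d_1) = (2, 1), so from here the quotient a_1 repeats; the period length is 1.
Hence the expansion of sqrt(5) is a_0 = 2 followed by the repeating block 4 (period 1).

[2; overline(4)]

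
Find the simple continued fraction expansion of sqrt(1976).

Write x_i = (sqrt(1976) + m_i)/d_i with (m_0, d_0) = (0, 1). a_0 = floor(sqrt(1976)) = 44, since 44^2 = 1936 <= 1976 < 2025 = 45^2.
Iterate m_{i+1} = d_i*a_i - m_i, d_{i+1} = (1976 - m_{i+1}^2)/d_i, a_{i+1} = floor((a_0 + m_{i+1})/d_{i+1}):
  m_1 = 1*44 - 0 = 44, d_1 = (1976 - 44^2)/1 = 40/1 = 40, a_1 = floor((44 + 44)/40) = 2.
  m_2 = 40*2 - 44 = 36, d_2 = (1976 - 36^2)/40 = 680/40 = 17, a_2 = floor((44 + 36)/17) = 4.
  m_3 = 17*4 - 36 = 32, d_3 = (1976 - 32^2)/17 = 952/17 = 56, a_3 = floor((44 + 32)/56) = 1.
  m_4 = 56*1 - 32 = 24, d_4 = (1976 - 24^2)/56 = 1400/56 = 25, a_4 = floor((44 + 24)/25) = 2.
  m_5 = 25*2 - 24 = 26, d_5 = (1976 - 26^2)/25 = 1300/25 = 52, a_5 = floor((44 + 26)/52) = 1.
  m_6 = 52*1 - 26 = 26, d_6 = (1976 - 26^2)/52 = 1300/52 = 25, a_6 = floor((44 + 26)/25) = 2.
  m_7 = 25*2 - 26 = 24, d_7 = (1976 - 24^2)/25 = 1400/25 = 56, a_7 = floor((44 + 24)/56) = 1.
  m_8 = 56*1 - 24 = 32, d_8 = (1976 - 32^2)/56 = 952/56 = 17, a_8 = floor((44 + 32)/17) = 4.
  m_9 = 17*4 - 32 = 36, d_9 = (1976 - 36^2)/17 = 680/17 = 40, a_9 = floor((44 + 36)/40) = 2.
  m_10 = 40*2 - 36 = 44, d_10 = (1976 - 44^2)/40 = 40/40 = 1, a_10 = floor((44 + 44)/1) = 88.
  m_11 = 1*88 - 44 = 44, d_11 = (1976 - 44^2)/1 = 40/1 = 40: (m_11, d_11) = (m_1, d_1) = (44, 40), so from here the quotients repeat a_1, ..., a_10; the period length is 10.
Hence the expansion of sqrt(1976) is a_0 = 44 followed by the repeating block 2, 4, 1, 2, 1, 2, 1, 4, 2, 88 (period 10).

[44; (2, 4, 1, 2, 1, 2, 1, 4, 2, 88)]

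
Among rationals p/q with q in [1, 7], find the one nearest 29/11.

Expand x = 29/11 as a continued fraction with the Euclidean algorithm:
  29 = 2*11 + 7, so a_0 = 2.
  11 = 1*7 + 4, so a_1 = 1.
  7 = 1*4 + 3, so a_2 = 1.
  4 = 1*3 + 1, so a_3 = 1.
  3 = 3*1 + 0, so a_4 = 3.
so x = [2; 1, 1, 1, 3].
Convergents (p_i = a_i*p_{i-1} + p_{i-2}, q_i = a_i*q_{i-1} + q_{i-2} with p_{-2}=0, p_{-1}=1, q_{-2}=1, q_{-1}=0), until the denominator exceeds 7:
  i=0: a_0=2, p_0 = 2*1 + 0 = 2, q_0 = 2*0 + 1 = 1.
  i=1: a_1=1, p_1 = 1*2 + 1 = 3, q_1 = 1*1 + 0 = 1.
  i=2: a_2=1, p_2 = 1*3 + 2 = 5, q_2 = 1*1 + 1 = 2.
  i=3: a_3=1, p_3 = 1*5 + 3 = 8, q_3 = 1*2 + 1 = 3.
  i=4: a_4=3, p_4 = 3*8 + 5 = 29, q_4 = 3*3 + 2 = 11.
q_4 = 11 > 7, so the last convergent with denominator <= 7 is p_3/q_3 = 8/3.
The closest fraction with denominator <= 7 is either p_3/q_3 or the intermediate fraction (k*p_3 + p_2)/(k*q_3 + q_2) with the largest k >= 1 whose denominator stays <= 7; these approach x as k grows, and every other convergent or intermediate fraction in range is farther away.
Largest k: floor((7 - q_2)/q_3) = floor((7 - 2)/3) = 1.
That gives (1*8 + 5)/(1*3 + 2) = 13/5.
Compare the errors: |x - 8/3| = |29*3 - 8*11|/(11*3) = 1/33, and |x - 13/5| = |29*5 - 13*11|/(11*5) = 2/55.
Cross-multiplying, 1*55 = 55 < 66 = 2*33, so 1/33 is smaller: the convergent 8/3 is closer to x than 13/5.

8/3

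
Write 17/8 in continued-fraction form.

Run the Euclidean algorithm on 17 and 8; the successive quotients are the partial quotients a_0, a_1, ... (each step inverts the fractional part left over by the previous one):
  17 = 2*8 + 1, so a_0 = 2.
  8 = 8*1 + 0, so a_1 = 8.
The remainder reaches 0 after 2 divisions, so the expansion has 2 partial quotients, read off in order.

[2; 8]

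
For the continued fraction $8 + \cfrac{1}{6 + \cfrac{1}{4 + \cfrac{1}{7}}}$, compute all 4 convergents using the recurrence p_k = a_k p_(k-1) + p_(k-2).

8/1, 49/6, 204/25, 1477/181

Using the convergent recurrence p_i = a_i*p_{i-1} + p_{i-2}, q_i = a_i*q_{i-1} + q_{i-2} with p_{-2}=0, p_{-1}=1, q_{-2}=1, q_{-1}=0:
  i=0: a_0=8, p_0 = 8*1 + 0 = 8, q_0 = 8*0 + 1 = 1.
  i=1: a_1=6, p_1 = 6*8 + 1 = 49, q_1 = 6*1 + 0 = 6.
  i=2: a_2=4, p_2 = 4*49 + 8 = 204, q_2 = 4*6 + 1 = 25.
  i=3: a_3=7, p_3 = 7*204 + 49 = 1477, q_3 = 7*25 + 6 = 181.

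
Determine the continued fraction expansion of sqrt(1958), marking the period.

[44; (4, 88)]

Write x_i = (sqrt(1958) + m_i)/d_i with (m_0, d_0) = (0, 1). a_0 = floor(sqrt(1958)) = 44, since 44^2 = 1936 <= 1958 < 2025 = 45^2.
Iterate m_{i+1} = d_i*a_i - m_i, d_{i+1} = (1958 - m_{i+1}^2)/d_i, a_{i+1} = floor((a_0 + m_{i+1})/d_{i+1}):
  m_1 = 1*44 - 0 = 44, d_1 = (1958 - 44^2)/1 = 22/1 = 22, a_1 = floor((44 + 44)/22) = 4.
  m_2 = 22*4 - 44 = 44, d_2 = (1958 - 44^2)/22 = 22/22 = 1, a_2 = floor((44 + 44)/1) = 88.
  m_3 = 1*88 - 44 = 44, d_3 = (1958 - 44^2)/1 = 22/1 = 22: (m_3, d_3) = (m_1, d_1) = (44, 22), so from here the quotients repeat a_1, a_2; the period length is 2.
Hence the expansion of sqrt(1958) is a_0 = 44 followed by the repeating block 4, 88 (period 2).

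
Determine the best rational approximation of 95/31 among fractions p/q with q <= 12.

Expand x = 95/31 as a continued fraction with the Euclidean algorithm:
  95 = 3*31 + 2, so a_0 = 3.
  31 = 15*2 + 1, so a_1 = 15.
  2 = 2*1 + 0, so a_2 = 2.
so x = [3; 15, 2].
Convergents (p_i = a_i*p_{i-1} + p_{i-2}, q_i = a_i*q_{i-1} + q_{i-2} with p_{-2}=0, p_{-1}=1, q_{-2}=1, q_{-1}=0), until the denominator exceeds 12:
  i=0: a_0=3, p_0 = 3*1 + 0 = 3, q_0 = 3*0 + 1 = 1.
  i=1: a_1=15, p_1 = 15*3 + 1 = 46, q_1 = 15*1 + 0 = 15.
q_1 = 15 > 12, so the last convergent with denominator <= 12 is p_0/q_0 = 3/1.
The closest fraction with denominator <= 12 is either p_0/q_0 or the intermediate fraction (k*p_0 + p_{-1})/(k*q_0 + q_{-1}) with the largest k >= 1 whose denominator stays <= 12; these approach x as k grows, and every other convergent or intermediate fraction in range is farther away.
Largest k: floor((12 - q_{-1})/q_0) = floor((12 - 0)/1) = 12 (using the seeds p_{-1} = 1, q_{-1} = 0).
That gives (12*3 + 1)/(12*1 + 0) = 37/12.
Compare the errors: |x - 3/1| = |95*1 - 3*31|/(31*1) = 2/31, and |x - 37/12| = |95*12 - 37*31|/(31*12) = 7/372.
Cross-multiplying, 7*31 = 217 < 744 = 2*372, so 7/372 is smaller: the intermediate fraction 37/12 is closer to x than 3/1.

37/12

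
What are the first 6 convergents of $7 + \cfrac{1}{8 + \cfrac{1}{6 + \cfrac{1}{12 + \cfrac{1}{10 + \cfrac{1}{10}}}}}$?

Using the convergent recurrence p_i = a_i*p_{i-1} + p_{i-2}, q_i = a_i*q_{i-1} + q_{i-2} with p_{-2}=0, p_{-1}=1, q_{-2}=1, q_{-1}=0:
  i=0: a_0=7, p_0 = 7*1 + 0 = 7, q_0 = 7*0 + 1 = 1.
  i=1: a_1=8, p_1 = 8*7 + 1 = 57, q_1 = 8*1 + 0 = 8.
  i=2: a_2=6, p_2 = 6*57 + 7 = 349, q_2 = 6*8 + 1 = 49.
  i=3: a_3=12, p_3 = 12*349 + 57 = 4245, q_3 = 12*49 + 8 = 596.
  i=4: a_4=10, p_4 = 10*4245 + 349 = 42799, q_4 = 10*596 + 49 = 6009.
  i=5: a_5=10, p_5 = 10*42799 + 4245 = 432235, q_5 = 10*6009 + 596 = 60686.

7/1, 57/8, 349/49, 4245/596, 42799/6009, 432235/60686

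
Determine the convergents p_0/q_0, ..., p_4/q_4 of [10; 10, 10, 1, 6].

Using the convergent recurrence p_i = a_i*p_{i-1} + p_{i-2}, q_i = a_i*q_{i-1} + q_{i-2} with p_{-2}=0, p_{-1}=1, q_{-2}=1, q_{-1}=0:
  i=0: a_0=10, p_0 = 10*1 + 0 = 10, q_0 = 10*0 + 1 = 1.
  i=1: a_1=10, p_1 = 10*10 + 1 = 101, q_1 = 10*1 + 0 = 10.
  i=2: a_2=10, p_2 = 10*101 + 10 = 1020, q_2 = 10*10 + 1 = 101.
  i=3: a_3=1, p_3 = 1*1020 + 101 = 1121, q_3 = 1*101 + 10 = 111.
  i=4: a_4=6, p_4 = 6*1121 + 1020 = 7746, q_4 = 6*111 + 101 = 767.

10/1, 101/10, 1020/101, 1121/111, 7746/767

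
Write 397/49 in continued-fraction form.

Run the Euclidean algorithm on 397 and 49; the successive quotients are the partial quotients a_0, a_1, ... (each step inverts the fractional part left over by the previous one):
  397 = 8*49 + 5, so a_0 = 8.
  49 = 9*5 + 4, so a_1 = 9.
  5 = 1*4 + 1, so a_2 = 1.
  4 = 4*1 + 0, so a_3 = 4.
The remainder reaches 0 after 4 divisions, so the expansion has 4 partial quotients, read off in order.

[8; 9, 1, 4]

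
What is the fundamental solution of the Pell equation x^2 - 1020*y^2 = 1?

(x, y) = (511, 16)

First expand sqrt(1020) as a continued fraction. With x_i = (sqrt(1020) + m_i)/d_i and (m_0, d_0) = (0, 1): a_0 = floor(sqrt(1020)) = 31, since 31^2 = 961 <= 1020 < 1024 = 32^2.
Iterate m_{i+1} = d_i*a_i - m_i, d_{i+1} = (1020 - m_{i+1}^2)/d_i, a_{i+1} = floor((a_0 + m_{i+1})/d_{i+1}):
  m_1 = 1*31 - 0 = 31, d_1 = (1020 - 31^2)/1 = 59/1 = 59, a_1 = floor((31 + 31)/59) = 1.
  m_2 = 59*1 - 31 = 28, d_2 = (1020 - 28^2)/59 = 236/59 = 4, a_2 = floor((31 + 28)/4) = 14.
  m_3 = 4*14 - 28 = 28, d_3 = (1020 - 28^2)/4 = 236/4 = 59, a_3 = floor((31 + 28)/59) = 1.
  m_4 = 59*1 - 28 = 31, d_4 = (1020 - 31^2)/59 = 59/59 = 1, a_4 = floor((31 + 31)/1) = 62.
  m_5 = 1*62 - 31 = 31, d_5 = (1020 - 31^2)/1 = 59/1 = 59: (m_5, d_5) = (m_1, d_1) = (31, 59), so from here the quotients repeat a_1, ..., a_4; the period length is 4.
So sqrt(1020) = [31; (1, 14, 1, 62)] with period length k = 4.
k is even, so the fundamental solution of x^2 - 1020y^2 = 1 is (p_{k-1}, q_{k-1}) = (p_3, q_3); compute convergents through index 3.
Convergents (p_i = a_i*p_{i-1} + p_{i-2}, q_i = a_i*q_{i-1} + q_{i-2} with p_{-2}=0, p_{-1}=1, q_{-2}=1, q_{-1}=0):
  i=0: a_0=31, p_0 = 31*1 + 0 = 31, q_0 = 31*0 + 1 = 1.
  i=1: a_1=1, p_1 = 1*31 + 1 = 32, q_1 = 1*1 + 0 = 1.
  i=2: a_2=14, p_2 = 14*32 + 31 = 479, q_2 = 14*1 + 1 = 15.
  i=3: a_3=1, p_3 = 1*479 + 32 = 511, q_3 = 1*15 + 1 = 16.
Check: 511^2 - 1020*16^2 = 261121 - 261120 = 1, so (x, y) = (511, 16) solves the equation, and by the theorem it is the least positive solution.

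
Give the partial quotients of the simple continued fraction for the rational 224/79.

[2; 1, 5, 13]

Run the Euclidean algorithm on 224 and 79; the successive quotients are the partial quotients a_0, a_1, ... (each step inverts the fractional part left over by the previous one):
  224 = 2*79 + 66, so a_0 = 2.
  79 = 1*66 + 13, so a_1 = 1.
  66 = 5*13 + 1, so a_2 = 5.
  13 = 13*1 + 0, so a_3 = 13.
The remainder reaches 0 after 4 divisions, so the expansion has 4 partial quotients, read off in order.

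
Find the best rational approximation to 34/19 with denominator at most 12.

Expand x = 34/19 as a continued fraction with the Euclidean algorithm:
  34 = 1*19 + 15, so a_0 = 1.
  19 = 1*15 + 4, so a_1 = 1.
  15 = 3*4 + 3, so a_2 = 3.
  4 = 1*3 + 1, so a_3 = 1.
  3 = 3*1 + 0, so a_4 = 3.
so x = [1; 1, 3, 1, 3].
Convergents (p_i = a_i*p_{i-1} + p_{i-2}, q_i = a_i*q_{i-1} + q_{i-2} with p_{-2}=0, p_{-1}=1, q_{-2}=1, q_{-1}=0), until the denominator exceeds 12:
  i=0: a_0=1, p_0 = 1*1 + 0 = 1, q_0 = 1*0 + 1 = 1.
  i=1: a_1=1, p_1 = 1*1 + 1 = 2, q_1 = 1*1 + 0 = 1.
  i=2: a_2=3, p_2 = 3*2 + 1 = 7, q_2 = 3*1 + 1 = 4.
  i=3: a_3=1, p_3 = 1*7 + 2 = 9, q_3 = 1*4 + 1 = 5.
  i=4: a_4=3, p_4 = 3*9 + 7 = 34, q_4 = 3*5 + 4 = 19.
q_4 = 19 > 12, so the last convergent with denominator <= 12 is p_3/q_3 = 9/5.
The closest fraction with denominator <= 12 is either p_3/q_3 or the intermediate fraction (k*p_3 + p_2)/(k*q_3 + q_2) with the largest k >= 1 whose denominator stays <= 12; these approach x as k grows, and every other convergent or intermediate fraction in range is farther away.
Largest k: floor((12 - q_2)/q_3) = floor((12 - 4)/5) = 1.
That gives (1*9 + 7)/(1*5 + 4) = 16/9.
Compare the errors: |x - 9/5| = |34*5 - 9*19|/(19*5) = 1/95, and |x - 16/9| = |34*9 - 16*19|/(19*9) = 2/171.
Cross-multiplying, 1*171 = 171 < 190 = 2*95, so 1/95 is smaller: the convergent 9/5 is closer to x than 16/9.

9/5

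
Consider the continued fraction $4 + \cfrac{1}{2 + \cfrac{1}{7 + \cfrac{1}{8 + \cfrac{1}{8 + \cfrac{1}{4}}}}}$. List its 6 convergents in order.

Using the convergent recurrence p_i = a_i*p_{i-1} + p_{i-2}, q_i = a_i*q_{i-1} + q_{i-2} with p_{-2}=0, p_{-1}=1, q_{-2}=1, q_{-1}=0:
  i=0: a_0=4, p_0 = 4*1 + 0 = 4, q_0 = 4*0 + 1 = 1.
  i=1: a_1=2, p_1 = 2*4 + 1 = 9, q_1 = 2*1 + 0 = 2.
  i=2: a_2=7, p_2 = 7*9 + 4 = 67, q_2 = 7*2 + 1 = 15.
  i=3: a_3=8, p_3 = 8*67 + 9 = 545, q_3 = 8*15 + 2 = 122.
  i=4: a_4=8, p_4 = 8*545 + 67 = 4427, q_4 = 8*122 + 15 = 991.
  i=5: a_5=4, p_5 = 4*4427 + 545 = 18253, q_5 = 4*991 + 122 = 4086.

4/1, 9/2, 67/15, 545/122, 4427/991, 18253/4086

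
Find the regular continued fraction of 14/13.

Run the Euclidean algorithm on 14 and 13; the successive quotients are the partial quotients a_0, a_1, ... (each step inverts the fractional part left over by the previous one):
  14 = 1*13 + 1, so a_0 = 1.
  13 = 13*1 + 0, so a_1 = 13.
The remainder reaches 0 after 2 divisions, so the expansion has 2 partial quotients, read off in order.

[1; 13]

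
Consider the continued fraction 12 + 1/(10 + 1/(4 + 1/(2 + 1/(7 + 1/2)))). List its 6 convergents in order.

12/1, 121/10, 496/41, 1113/92, 8287/685, 17687/1462

Using the convergent recurrence p_i = a_i*p_{i-1} + p_{i-2}, q_i = a_i*q_{i-1} + q_{i-2} with p_{-2}=0, p_{-1}=1, q_{-2}=1, q_{-1}=0:
  i=0: a_0=12, p_0 = 12*1 + 0 = 12, q_0 = 12*0 + 1 = 1.
  i=1: a_1=10, p_1 = 10*12 + 1 = 121, q_1 = 10*1 + 0 = 10.
  i=2: a_2=4, p_2 = 4*121 + 12 = 496, q_2 = 4*10 + 1 = 41.
  i=3: a_3=2, p_3 = 2*496 + 121 = 1113, q_3 = 2*41 + 10 = 92.
  i=4: a_4=7, p_4 = 7*1113 + 496 = 8287, q_4 = 7*92 + 41 = 685.
  i=5: a_5=2, p_5 = 2*8287 + 1113 = 17687, q_5 = 2*685 + 92 = 1462.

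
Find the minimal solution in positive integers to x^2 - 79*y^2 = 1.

(x, y) = (80, 9)

First expand sqrt(79) as a continued fraction. With x_i = (sqrt(79) + m_i)/d_i and (m_0, d_0) = (0, 1): a_0 = floor(sqrt(79)) = 8, since 8^2 = 64 <= 79 < 81 = 9^2.
Iterate m_{i+1} = d_i*a_i - m_i, d_{i+1} = (79 - m_{i+1}^2)/d_i, a_{i+1} = floor((a_0 + m_{i+1})/d_{i+1}):
  m_1 = 1*8 - 0 = 8, d_1 = (79 - 8^2)/1 = 15/1 = 15, a_1 = floor((8 + 8)/15) = 1.
  m_2 = 15*1 - 8 = 7, d_2 = (79 - 7^2)/15 = 30/15 = 2, a_2 = floor((8 + 7)/2) = 7.
  m_3 = 2*7 - 7 = 7, d_3 = (79 - 7^2)/2 = 30/2 = 15, a_3 = floor((8 + 7)/15) = 1.
  m_4 = 15*1 - 7 = 8, d_4 = (79 - 8^2)/15 = 15/15 = 1, a_4 = floor((8 + 8)/1) = 16.
  m_5 = 1*16 - 8 = 8, d_5 = (79 - 8^2)/1 = 15/1 = 15: (m_5, d_5) = (m_1, d_1) = (8, 15), so from here the quotients repeat a_1, ..., a_4; the period length is 4.
So sqrt(79) = [8; (1, 7, 1, 16)] with period length k = 4.
k is even, so the fundamental solution of x^2 - 79y^2 = 1 is (p_{k-1}, q_{k-1}) = (p_3, q_3); compute convergents through index 3.
Convergents (p_i = a_i*p_{i-1} + p_{i-2}, q_i = a_i*q_{i-1} + q_{i-2} with p_{-2}=0, p_{-1}=1, q_{-2}=1, q_{-1}=0):
  i=0: a_0=8, p_0 = 8*1 + 0 = 8, q_0 = 8*0 + 1 = 1.
  i=1: a_1=1, p_1 = 1*8 + 1 = 9, q_1 = 1*1 + 0 = 1.
  i=2: a_2=7, p_2 = 7*9 + 8 = 71, q_2 = 7*1 + 1 = 8.
  i=3: a_3=1, p_3 = 1*71 + 9 = 80, q_3 = 1*8 + 1 = 9.
Check: 80^2 - 79*9^2 = 6400 - 6399 = 1, so (x, y) = (80, 9) solves the equation, and by the theorem it is the least positive solution.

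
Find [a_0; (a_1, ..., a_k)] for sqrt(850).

Write x_i = (sqrt(850) + m_i)/d_i with (m_0, d_0) = (0, 1). a_0 = floor(sqrt(850)) = 29, since 29^2 = 841 <= 850 < 900 = 30^2.
Iterate m_{i+1} = d_i*a_i - m_i, d_{i+1} = (850 - m_{i+1}^2)/d_i, a_{i+1} = floor((a_0 + m_{i+1})/d_{i+1}):
  m_1 = 1*29 - 0 = 29, d_1 = (850 - 29^2)/1 = 9/1 = 9, a_1 = floor((29 + 29)/9) = 6.
  m_2 = 9*6 - 29 = 25, d_2 = (850 - 25^2)/9 = 225/9 = 25, a_2 = floor((29 + 25)/25) = 2.
  m_3 = 25*2 - 25 = 25, d_3 = (850 - 25^2)/25 = 225/25 = 9, a_3 = floor((29 + 25)/9) = 6.
  m_4 = 9*6 - 25 = 29, d_4 = (850 - 29^2)/9 = 9/9 = 1, a_4 = floor((29 + 29)/1) = 58.
  m_5 = 1*58 - 29 = 29, d_5 = (850 - 29^2)/1 = 9/1 = 9: (m_5, d_5) = (m_1, d_1) = (29, 9), so from here the quotients repeat a_1, ..., a_4; the period length is 4.
Hence the expansion of sqrt(850) is a_0 = 29 followed by the repeating block 6, 2, 6, 58 (period 4).

[29; (6, 2, 6, 58)]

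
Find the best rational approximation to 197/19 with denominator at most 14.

114/11

Expand x = 197/19 as a continued fraction with the Euclidean algorithm:
  197 = 10*19 + 7, so a_0 = 10.
  19 = 2*7 + 5, so a_1 = 2.
  7 = 1*5 + 2, so a_2 = 1.
  5 = 2*2 + 1, so a_3 = 2.
  2 = 2*1 + 0, so a_4 = 2.
so x = [10; 2, 1, 2, 2].
Convergents (p_i = a_i*p_{i-1} + p_{i-2}, q_i = a_i*q_{i-1} + q_{i-2} with p_{-2}=0, p_{-1}=1, q_{-2}=1, q_{-1}=0), until the denominator exceeds 14:
  i=0: a_0=10, p_0 = 10*1 + 0 = 10, q_0 = 10*0 + 1 = 1.
  i=1: a_1=2, p_1 = 2*10 + 1 = 21, q_1 = 2*1 + 0 = 2.
  i=2: a_2=1, p_2 = 1*21 + 10 = 31, q_2 = 1*2 + 1 = 3.
  i=3: a_3=2, p_3 = 2*31 + 21 = 83, q_3 = 2*3 + 2 = 8.
  i=4: a_4=2, p_4 = 2*83 + 31 = 197, q_4 = 2*8 + 3 = 19.
q_4 = 19 > 14, so the last convergent with denominator <= 14 is p_3/q_3 = 83/8.
The closest fraction with denominator <= 14 is either p_3/q_3 or the intermediate fraction (k*p_3 + p_2)/(k*q_3 + q_2) with the largest k >= 1 whose denominator stays <= 14; these approach x as k grows, and every other convergent or intermediate fraction in range is farther away.
Largest k: floor((14 - q_2)/q_3) = floor((14 - 3)/8) = 1.
That gives (1*83 + 31)/(1*8 + 3) = 114/11.
Compare the errors: |x - 83/8| = |197*8 - 83*19|/(19*8) = 1/152, and |x - 114/11| = |197*11 - 114*19|/(19*11) = 1/209.
Cross-multiplying, 1*152 = 152 < 209 = 1*209, so 1/209 is smaller: the intermediate fraction 114/11 is closer to x than 83/8.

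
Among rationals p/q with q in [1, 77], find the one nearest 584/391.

115/77

Expand x = 584/391 as a continued fraction with the Euclidean algorithm:
  584 = 1*391 + 193, so a_0 = 1.
  391 = 2*193 + 5, so a_1 = 2.
  193 = 38*5 + 3, so a_2 = 38.
  5 = 1*3 + 2, so a_3 = 1.
  3 = 1*2 + 1, so a_4 = 1.
  2 = 2*1 + 0, so a_5 = 2.
so x = [1; 2, 38, 1, 1, 2].
Convergents (p_i = a_i*p_{i-1} + p_{i-2}, q_i = a_i*q_{i-1} + q_{i-2} with p_{-2}=0, p_{-1}=1, q_{-2}=1, q_{-1}=0), until the denominator exceeds 77:
  i=0: a_0=1, p_0 = 1*1 + 0 = 1, q_0 = 1*0 + 1 = 1.
  i=1: a_1=2, p_1 = 2*1 + 1 = 3, q_1 = 2*1 + 0 = 2.
  i=2: a_2=38, p_2 = 38*3 + 1 = 115, q_2 = 38*2 + 1 = 77.
  i=3: a_3=1, p_3 = 1*115 + 3 = 118, q_3 = 1*77 + 2 = 79.
q_3 = 79 > 77, so the last convergent with denominator <= 77 is p_2/q_2 = 115/77.
The closest fraction with denominator <= 77 is either p_2/q_2 or the intermediate fraction (k*p_2 + p_1)/(k*q_2 + q_1) with the largest k >= 1 whose denominator stays <= 77; these approach x as k grows, and every other convergent or intermediate fraction in range is farther away.
Largest k: floor((77 - q_1)/q_2) = floor((77 - 2)/77) = 0.
Since k = 0, no intermediate fraction beyond p_2/q_2 has denominator <= 77, so the convergent 115/77 is the closest (its error is |584*77 - 115*391|/(391*77) = 3/30107).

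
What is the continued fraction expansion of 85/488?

[0; 5, 1, 2, 1, 6, 3]

Run the Euclidean algorithm on 85 and 488; the successive quotients are the partial quotients a_0, a_1, ... (each step inverts the fractional part left over by the previous one):
  85 = 0*488 + 85, so a_0 = 0.
  488 = 5*85 + 63, so a_1 = 5.
  85 = 1*63 + 22, so a_2 = 1.
  63 = 2*22 + 19, so a_3 = 2.
  22 = 1*19 + 3, so a_4 = 1.
  19 = 6*3 + 1, so a_5 = 6.
  3 = 3*1 + 0, so a_6 = 3.
The remainder reaches 0 after 7 divisions, so the expansion has 7 partial quotients, read off in order.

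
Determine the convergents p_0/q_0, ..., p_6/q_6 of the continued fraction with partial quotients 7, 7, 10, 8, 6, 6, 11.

7/1, 50/7, 507/71, 4106/575, 25143/3521, 154964/21701, 1729747/242232

Using the convergent recurrence p_i = a_i*p_{i-1} + p_{i-2}, q_i = a_i*q_{i-1} + q_{i-2} with p_{-2}=0, p_{-1}=1, q_{-2}=1, q_{-1}=0:
  i=0: a_0=7, p_0 = 7*1 + 0 = 7, q_0 = 7*0 + 1 = 1.
  i=1: a_1=7, p_1 = 7*7 + 1 = 50, q_1 = 7*1 + 0 = 7.
  i=2: a_2=10, p_2 = 10*50 + 7 = 507, q_2 = 10*7 + 1 = 71.
  i=3: a_3=8, p_3 = 8*507 + 50 = 4106, q_3 = 8*71 + 7 = 575.
  i=4: a_4=6, p_4 = 6*4106 + 507 = 25143, q_4 = 6*575 + 71 = 3521.
  i=5: a_5=6, p_5 = 6*25143 + 4106 = 154964, q_5 = 6*3521 + 575 = 21701.
  i=6: a_6=11, p_6 = 11*154964 + 25143 = 1729747, q_6 = 11*21701 + 3521 = 242232.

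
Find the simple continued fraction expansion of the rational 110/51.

Run the Euclidean algorithm on 110 and 51; the successive quotients are the partial quotients a_0, a_1, ... (each step inverts the fractional part left over by the previous one):
  110 = 2*51 + 8, so a_0 = 2.
  51 = 6*8 + 3, so a_1 = 6.
  8 = 2*3 + 2, so a_2 = 2.
  3 = 1*2 + 1, so a_3 = 1.
  2 = 2*1 + 0, so a_4 = 2.
The remainder reaches 0 after 5 divisions, so the expansion has 5 partial quotients, read off in order.

[2; 6, 2, 1, 2]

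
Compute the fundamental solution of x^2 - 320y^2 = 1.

(x, y) = (161, 9)

First expand sqrt(320) as a continued fraction. With x_i = (sqrt(320) + m_i)/d_i and (m_0, d_0) = (0, 1): a_0 = floor(sqrt(320)) = 17, since 17^2 = 289 <= 320 < 324 = 18^2.
Iterate m_{i+1} = d_i*a_i - m_i, d_{i+1} = (320 - m_{i+1}^2)/d_i, a_{i+1} = floor((a_0 + m_{i+1})/d_{i+1}):
  m_1 = 1*17 - 0 = 17, d_1 = (320 - 17^2)/1 = 31/1 = 31, a_1 = floor((17 + 17)/31) = 1.
  m_2 = 31*1 - 17 = 14, d_2 = (320 - 14^2)/31 = 124/31 = 4, a_2 = floor((17 + 14)/4) = 7.
  m_3 = 4*7 - 14 = 14, d_3 = (320 - 14^2)/4 = 124/4 = 31, a_3 = floor((17 + 14)/31) = 1.
  m_4 = 31*1 - 14 = 17, d_4 = (320 - 17^2)/31 = 31/31 = 1, a_4 = floor((17 + 17)/1) = 34.
  m_5 = 1*34 - 17 = 17, d_5 = (320 - 17^2)/1 = 31/1 = 31: (m_5, d_5) = (m_1, d_1) = (17, 31), so from here the quotients repeat a_1, ..., a_4; the period length is 4.
So sqrt(320) = [17; (1, 7, 1, 34)] with period length k = 4.
k is even, so the fundamental solution of x^2 - 320y^2 = 1 is (p_{k-1}, q_{k-1}) = (p_3, q_3); compute convergents through index 3.
Convergents (p_i = a_i*p_{i-1} + p_{i-2}, q_i = a_i*q_{i-1} + q_{i-2} with p_{-2}=0, p_{-1}=1, q_{-2}=1, q_{-1}=0):
  i=0: a_0=17, p_0 = 17*1 + 0 = 17, q_0 = 17*0 + 1 = 1.
  i=1: a_1=1, p_1 = 1*17 + 1 = 18, q_1 = 1*1 + 0 = 1.
  i=2: a_2=7, p_2 = 7*18 + 17 = 143, q_2 = 7*1 + 1 = 8.
  i=3: a_3=1, p_3 = 1*143 + 18 = 161, q_3 = 1*8 + 1 = 9.
Check: 161^2 - 320*9^2 = 25921 - 25920 = 1, so (x, y) = (161, 9) solves the equation, and by the theorem it is the least positive solution.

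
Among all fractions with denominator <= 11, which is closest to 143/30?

43/9

Expand x = 143/30 as a continued fraction with the Euclidean algorithm:
  143 = 4*30 + 23, so a_0 = 4.
  30 = 1*23 + 7, so a_1 = 1.
  23 = 3*7 + 2, so a_2 = 3.
  7 = 3*2 + 1, so a_3 = 3.
  2 = 2*1 + 0, so a_4 = 2.
so x = [4; 1, 3, 3, 2].
Convergents (p_i = a_i*p_{i-1} + p_{i-2}, q_i = a_i*q_{i-1} + q_{i-2} with p_{-2}=0, p_{-1}=1, q_{-2}=1, q_{-1}=0), until the denominator exceeds 11:
  i=0: a_0=4, p_0 = 4*1 + 0 = 4, q_0 = 4*0 + 1 = 1.
  i=1: a_1=1, p_1 = 1*4 + 1 = 5, q_1 = 1*1 + 0 = 1.
  i=2: a_2=3, p_2 = 3*5 + 4 = 19, q_2 = 3*1 + 1 = 4.
  i=3: a_3=3, p_3 = 3*19 + 5 = 62, q_3 = 3*4 + 1 = 13.
q_3 = 13 > 11, so the last convergent with denominator <= 11 is p_2/q_2 = 19/4.
The closest fraction with denominator <= 11 is either p_2/q_2 or the intermediate fraction (k*p_2 + p_1)/(k*q_2 + q_1) with the largest k >= 1 whose denominator stays <= 11; these approach x as k grows, and every other convergent or intermediate fraction in range is farther away.
Largest k: floor((11 - q_1)/q_2) = floor((11 - 1)/4) = 2.
That gives (2*19 + 5)/(2*4 + 1) = 43/9.
Compare the errors: |x - 19/4| = |143*4 - 19*30|/(30*4) = 2/120, and |x - 43/9| = |143*9 - 43*30|/(30*9) = 3/270.
Cross-multiplying, 3*120 = 360 < 540 = 2*270, so 3/270 is smaller: the intermediate fraction 43/9 is closer to x than 19/4.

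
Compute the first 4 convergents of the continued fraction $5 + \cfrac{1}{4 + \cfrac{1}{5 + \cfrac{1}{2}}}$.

5/1, 21/4, 110/21, 241/46

Using the convergent recurrence p_i = a_i*p_{i-1} + p_{i-2}, q_i = a_i*q_{i-1} + q_{i-2} with p_{-2}=0, p_{-1}=1, q_{-2}=1, q_{-1}=0:
  i=0: a_0=5, p_0 = 5*1 + 0 = 5, q_0 = 5*0 + 1 = 1.
  i=1: a_1=4, p_1 = 4*5 + 1 = 21, q_1 = 4*1 + 0 = 4.
  i=2: a_2=5, p_2 = 5*21 + 5 = 110, q_2 = 5*4 + 1 = 21.
  i=3: a_3=2, p_3 = 2*110 + 21 = 241, q_3 = 2*21 + 4 = 46.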